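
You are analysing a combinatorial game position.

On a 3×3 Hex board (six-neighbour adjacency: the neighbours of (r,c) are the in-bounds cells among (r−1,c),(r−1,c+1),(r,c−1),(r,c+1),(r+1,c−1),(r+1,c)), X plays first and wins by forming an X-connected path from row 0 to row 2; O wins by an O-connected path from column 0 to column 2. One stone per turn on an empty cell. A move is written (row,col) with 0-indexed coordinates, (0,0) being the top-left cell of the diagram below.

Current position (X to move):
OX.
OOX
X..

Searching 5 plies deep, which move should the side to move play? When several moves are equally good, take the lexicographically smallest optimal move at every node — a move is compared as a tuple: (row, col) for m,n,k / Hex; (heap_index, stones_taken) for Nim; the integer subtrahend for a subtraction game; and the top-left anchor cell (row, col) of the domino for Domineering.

p1 X@[OX./OOX/X..]: (0,2)[OXX/OOX/X..]+1* (2,1)[OX./OOX/XX.]-1 (2,2)[OX./OOX/X.X]-1
p2 O@[OXX/OOX/X..]: (2,1)[OXX/OOX/XO.]-1* (2,2)[OXX/OOX/X.O]-1
p3 X@[OXX/OOX/XO.]: (2,2)[OXX/OOX/XOX]+1*
p4 O@[OXX/OOX/XOX] terminal -1; root [OX./OOX/X..] d5

X's best at [OX./OOX/X..]: (0,2)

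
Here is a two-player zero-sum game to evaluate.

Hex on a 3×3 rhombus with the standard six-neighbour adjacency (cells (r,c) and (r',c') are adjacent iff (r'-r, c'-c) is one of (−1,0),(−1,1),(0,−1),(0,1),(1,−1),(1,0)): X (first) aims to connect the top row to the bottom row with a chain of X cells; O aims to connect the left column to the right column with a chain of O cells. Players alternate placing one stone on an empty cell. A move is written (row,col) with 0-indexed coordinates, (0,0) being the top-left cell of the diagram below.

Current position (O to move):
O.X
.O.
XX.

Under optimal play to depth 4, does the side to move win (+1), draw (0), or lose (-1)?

p1 O@[O.X/.O./XX.]: (0,1)[OOX/.O./XX.]-1 (1,0)[O.X/OO./XX.]-1 (1,2)[O.X/.OO/XX.]+1* (2,2)[O.X/.O./XXO]-1
p2 X@[O.X/.OO/XX.]: (0,1)[OXX/.OO/XX.]-1* (1,0)[O.X/XOO/XX.]-1 (2,2)[O.X/.OO/XXX]-1
p3 O@[OXX/.OO/XX.]: (1,0)[OXX/OOO/XX.]+1* (2,2)[OXX/.OO/XXO]-1
p4 X@[OXX/OOO/XX.] terminal -1; root [O.X/.O./XX.] d4

value(O.X/.O./XX., O) = +1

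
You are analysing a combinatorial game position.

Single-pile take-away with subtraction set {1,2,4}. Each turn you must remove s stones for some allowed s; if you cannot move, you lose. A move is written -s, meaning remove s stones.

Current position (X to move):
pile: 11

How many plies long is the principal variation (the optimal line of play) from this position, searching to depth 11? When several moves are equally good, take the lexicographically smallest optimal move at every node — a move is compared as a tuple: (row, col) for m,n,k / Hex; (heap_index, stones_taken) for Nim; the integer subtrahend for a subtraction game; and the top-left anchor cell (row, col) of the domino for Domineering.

ply 1, X at 11 | -1=-1→10; -2=+1→9*; -4=-1→7
ply 2, O at 9 | -1=-1→8*; -2=-1→7; -4=-1→5
ply 3, X at 8 | -1=-1→7; -2=+1→6*; -4=-1→4
ply 4, O at 6 | -1=-1→5*; -2=-1→4; -4=-1→2
ply 5, X at 5 | -1=-1→4; -2=+1→3*; -4=-1→1
ply 6, O at 3 | -1=-1→2*; -2=-1→1
ply 7, X at 2 | -1=-1→1; -2=+1→0*
ply 8: 0 is terminal -1 (O); from 11 depth 11

PV length from [11]: 7 plies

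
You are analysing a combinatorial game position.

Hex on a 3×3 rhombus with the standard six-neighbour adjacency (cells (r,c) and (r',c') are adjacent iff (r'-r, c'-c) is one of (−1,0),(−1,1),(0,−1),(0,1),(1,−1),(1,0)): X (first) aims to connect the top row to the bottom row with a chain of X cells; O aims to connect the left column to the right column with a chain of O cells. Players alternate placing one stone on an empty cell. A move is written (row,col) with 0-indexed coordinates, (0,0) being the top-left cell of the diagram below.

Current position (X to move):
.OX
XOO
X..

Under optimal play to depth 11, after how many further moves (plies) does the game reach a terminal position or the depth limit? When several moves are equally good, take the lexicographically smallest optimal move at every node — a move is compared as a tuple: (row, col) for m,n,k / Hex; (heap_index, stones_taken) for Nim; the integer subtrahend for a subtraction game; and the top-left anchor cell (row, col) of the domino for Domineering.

p1 X@[.OX/XOO/X..]: (0,0)[XOX/XOO/X..]+1* (2,1)[.OX/XOO/XX.]-1 (2,2)[.OX/XOO/X.X]-1
p2 O@[XOX/XOO/X..] terminal -1; root [.OX/XOO/X..] d11

PV length from [.OX/XOO/X..]: 1 ply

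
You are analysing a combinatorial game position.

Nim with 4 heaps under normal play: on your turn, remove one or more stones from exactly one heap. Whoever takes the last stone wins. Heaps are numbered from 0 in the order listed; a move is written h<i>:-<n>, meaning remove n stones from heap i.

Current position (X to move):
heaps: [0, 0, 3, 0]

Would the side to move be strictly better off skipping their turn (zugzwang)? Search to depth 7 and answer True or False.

ply 1, X at (0,0,3,0) | h2:-1=-1→(0,0,2,0); h2:-2=-1→(0,0,1,0); h2:-3=+1→(0,0,0,0)*
ply 2: (0,0,0,0) is terminal -1 (O); from (0,0,3,0) depth 7
pass branch (O moves first from the same position):
  | ply 1, O at (0,0,3,0) | h2:-1=-1→(0,0,2,0); h2:-2=-1→(0,0,1,0); h2:-3=+1→(0,0,0,0)*
  | ply 2: (0,0,0,0) is terminal -1 (X); from (0,0,3,0) depth 7
X moving scores +1; X passing scores -1

zugzwang((0,0,3,0), X) = False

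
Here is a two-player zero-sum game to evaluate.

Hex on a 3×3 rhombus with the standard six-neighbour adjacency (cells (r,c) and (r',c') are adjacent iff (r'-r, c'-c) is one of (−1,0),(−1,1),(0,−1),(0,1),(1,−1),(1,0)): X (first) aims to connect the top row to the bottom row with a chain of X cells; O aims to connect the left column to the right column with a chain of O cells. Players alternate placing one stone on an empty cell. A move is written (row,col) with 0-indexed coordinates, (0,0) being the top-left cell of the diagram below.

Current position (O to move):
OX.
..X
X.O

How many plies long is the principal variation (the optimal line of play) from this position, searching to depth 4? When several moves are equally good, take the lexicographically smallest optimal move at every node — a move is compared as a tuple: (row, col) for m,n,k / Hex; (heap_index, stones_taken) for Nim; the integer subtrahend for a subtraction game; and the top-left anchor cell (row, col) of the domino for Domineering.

PV length from [OX./..X/X.O]: 2 plies

ply 1, O at OX./..X/X.O | (0,2)=-1→OXO/..X/X.O*; (1,0)=-1→OX./O.X/X.O; (1,1)=-1→OX./.OX/X.O; (2,1)=-1→OX./..X/XOO
ply 2, X at OXO/..X/X.O | (1,0)=+1→OXO/X.X/X.O*; (1,1)=+1→OXO/.XX/X.O; (2,1)=+1→OXO/..X/XXO
ply 3: OXO/X.X/X.O is terminal -1 (O); from OX./..X/X.O depth 4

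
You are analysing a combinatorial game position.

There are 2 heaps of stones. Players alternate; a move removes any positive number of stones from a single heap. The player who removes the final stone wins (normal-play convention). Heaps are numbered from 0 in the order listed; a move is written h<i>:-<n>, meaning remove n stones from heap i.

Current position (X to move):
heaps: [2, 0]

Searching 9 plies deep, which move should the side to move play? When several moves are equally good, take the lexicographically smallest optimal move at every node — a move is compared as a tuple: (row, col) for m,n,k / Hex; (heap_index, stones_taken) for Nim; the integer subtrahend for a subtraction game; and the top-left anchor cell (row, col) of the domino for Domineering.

X's best at [(2,0)]: h0:-2

[(2,0)] X move#1: h0:-1:-1/(1,0), h0:-2:+1/(0,0)*
[(0,0)] end (terminal -1, O#2); searched (2,0) to 9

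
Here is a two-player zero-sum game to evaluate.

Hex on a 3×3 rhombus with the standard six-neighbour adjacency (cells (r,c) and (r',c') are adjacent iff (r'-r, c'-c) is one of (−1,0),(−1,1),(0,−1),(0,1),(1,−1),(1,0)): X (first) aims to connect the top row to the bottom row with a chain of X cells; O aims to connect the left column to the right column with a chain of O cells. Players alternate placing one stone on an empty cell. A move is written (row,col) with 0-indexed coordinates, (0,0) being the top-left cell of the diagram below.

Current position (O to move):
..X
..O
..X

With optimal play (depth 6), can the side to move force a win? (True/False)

O winning at [..X/..O/..X]: True

[..X/..O/..X] O move#1: (0,0):-1/O.X/..O/..X, (0,1):-1/.OX/..O/..X, (1,0):-1/..X/O.O/..X, (1,1):+1/..X/.OO/..X*, (2,0):+1/..X/..O/O.X, (2,1):-1/..X/..O/.OX
[..X/.OO/..X] X move#2: (0,0):-1/X.X/.OO/..X*, (0,1):-1/.XX/.OO/..X, (1,0):-1/..X/XOO/..X, (2,0):-1/..X/.OO/X.X, (2,1):-1/..X/.OO/.XX
[X.X/.OO/..X] O move#3: (0,1):+1/XOX/.OO/..X*, (1,0):+1/X.X/OOO/..X, (2,0):+1/X.X/.OO/O.X, (2,1):+1/X.X/.OO/.OX
[XOX/.OO/..X] X move#4: (1,0):-1/XOX/XOO/..X*, (2,0):-1/XOX/.OO/X.X, (2,1):-1/XOX/.OO/.XX
[XOX/XOO/..X] O move#5: (2,0):+1/XOX/XOO/O.X*, (2,1):-1/XOX/XOO/.OX
[XOX/XOO/O.X] end (terminal -1, X#6); searched ..X/..O/..X to 6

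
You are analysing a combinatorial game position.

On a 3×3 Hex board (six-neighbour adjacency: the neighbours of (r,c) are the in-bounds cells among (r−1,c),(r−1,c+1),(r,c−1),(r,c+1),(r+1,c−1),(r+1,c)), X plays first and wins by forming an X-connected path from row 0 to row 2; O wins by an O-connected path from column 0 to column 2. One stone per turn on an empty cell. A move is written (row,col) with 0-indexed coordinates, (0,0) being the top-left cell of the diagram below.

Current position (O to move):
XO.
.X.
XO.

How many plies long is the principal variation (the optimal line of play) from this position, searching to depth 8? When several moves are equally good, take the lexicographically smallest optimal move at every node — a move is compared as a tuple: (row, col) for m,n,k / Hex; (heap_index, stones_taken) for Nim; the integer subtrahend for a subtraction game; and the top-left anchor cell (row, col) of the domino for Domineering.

PV length from [XO./.X./XO.]: 2 plies

p1 O@[XO./.X./XO.]: (0,2)[XOO/.X./XO.]-1* (1,0)[XO./OX./XO.]-1 (1,2)[XO./.XO/XO.]-1 (2,2)[XO./.X./XOO]-1
p2 X@[XOO/.X./XO.]: (1,0)[XOO/XX./XO.]+1* (1,2)[XOO/.XX/XO.]-1 (2,2)[XOO/.X./XOX]-1
p3 O@[XOO/XX./XO.] terminal -1; root [XO./.X./XO.] d8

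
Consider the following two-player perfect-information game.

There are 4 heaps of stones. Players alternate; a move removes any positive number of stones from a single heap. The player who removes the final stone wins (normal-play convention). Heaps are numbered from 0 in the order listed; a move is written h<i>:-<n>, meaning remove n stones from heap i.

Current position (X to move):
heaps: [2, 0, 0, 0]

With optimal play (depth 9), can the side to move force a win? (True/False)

X winning at [(2,0,0,0)]: True

p1 X@[(2,0,0,0)]: h0:-1[(1,0,0,0)]-1 h0:-2[(0,0,0,0)]+1*
p2 O@[(0,0,0,0)] terminal -1; root [(2,0,0,0)] d9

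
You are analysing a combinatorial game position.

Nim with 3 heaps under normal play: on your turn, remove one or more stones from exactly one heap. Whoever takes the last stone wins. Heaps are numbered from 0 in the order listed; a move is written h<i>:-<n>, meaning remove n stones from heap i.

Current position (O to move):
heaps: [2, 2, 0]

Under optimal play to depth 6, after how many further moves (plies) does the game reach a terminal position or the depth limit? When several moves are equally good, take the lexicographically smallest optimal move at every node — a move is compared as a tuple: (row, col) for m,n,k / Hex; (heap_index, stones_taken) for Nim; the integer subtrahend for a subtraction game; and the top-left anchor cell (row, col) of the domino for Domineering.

PV length from [(2,2,0)]: 4 plies

ply 1, O at (2,2,0) | h0:-1=-1→(1,2,0)*; h0:-2=-1→(0,2,0); h1:-1=-1→(2,1,0); h1:-2=-1→(2,0,0)
ply 2, X at (1,2,0) | h0:-1=-1→(0,2,0); h1:-1=+1→(1,1,0)*; h1:-2=-1→(1,0,0)
ply 3, O at (1,1,0) | h0:-1=-1→(0,1,0)*; h1:-1=-1→(1,0,0)
ply 4, X at (0,1,0) | h1:-1=+1→(0,0,0)*
ply 5: (0,0,0) is terminal -1 (O); from (2,2,0) depth 6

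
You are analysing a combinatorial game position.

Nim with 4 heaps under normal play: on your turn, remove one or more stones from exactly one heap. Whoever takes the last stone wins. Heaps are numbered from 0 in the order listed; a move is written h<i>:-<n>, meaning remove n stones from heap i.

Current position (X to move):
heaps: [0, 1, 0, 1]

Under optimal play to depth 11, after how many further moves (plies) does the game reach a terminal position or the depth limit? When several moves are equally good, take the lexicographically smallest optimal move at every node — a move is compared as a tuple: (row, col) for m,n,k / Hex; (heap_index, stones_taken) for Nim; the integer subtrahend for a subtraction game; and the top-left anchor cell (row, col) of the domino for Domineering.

PV length from [(0,1,0,1)]: 2 plies

[(0,1,0,1)] X move#1: h1:-1:-1/(0,0,0,1)*, h3:-1:-1/(0,1,0,0)
[(0,0,0,1)] O move#2: h3:-1:+1/(0,0,0,0)*
[(0,0,0,0)] end (terminal -1, X#3); searched (0,1,0,1) to 11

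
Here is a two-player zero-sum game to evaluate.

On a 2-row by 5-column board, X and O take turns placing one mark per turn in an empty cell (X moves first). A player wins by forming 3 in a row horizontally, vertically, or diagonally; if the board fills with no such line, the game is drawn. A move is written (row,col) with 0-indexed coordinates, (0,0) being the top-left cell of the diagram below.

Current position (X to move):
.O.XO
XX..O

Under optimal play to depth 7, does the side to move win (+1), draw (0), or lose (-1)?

[.O.XO/XX..O] X move#1: (0,0):+0/XO.XO/XX..O, (0,2):+0/.OXXO/XX..O, (1,2):+1/.O.XO/XXX.O*, (1,3):+0/.O.XO/XX.XO
[.O.XO/XXX.O] end (terminal -1, O#2); searched .O.XO/XX..O to 7

value(.O.XO/XX..O, X) = +1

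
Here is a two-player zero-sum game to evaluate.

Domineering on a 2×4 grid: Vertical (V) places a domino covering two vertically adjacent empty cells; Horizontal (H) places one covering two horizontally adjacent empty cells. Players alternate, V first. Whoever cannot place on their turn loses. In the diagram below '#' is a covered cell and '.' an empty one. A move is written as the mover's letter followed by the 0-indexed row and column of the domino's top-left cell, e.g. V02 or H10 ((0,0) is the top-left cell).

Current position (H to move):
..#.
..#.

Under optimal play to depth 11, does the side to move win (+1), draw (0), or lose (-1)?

ply 1, H at ..#./..#. | H00=+1→###./..#.*; H10=+1→..#./###.
ply 2, V at ###./..#. | V03=-1→####/..##*
ply 3, H at ####/..## | H10=+1→####/####*
ply 4: ####/#### is terminal -1 (V); from ..#./..#. depth 11

value(..#./..#., H) = +1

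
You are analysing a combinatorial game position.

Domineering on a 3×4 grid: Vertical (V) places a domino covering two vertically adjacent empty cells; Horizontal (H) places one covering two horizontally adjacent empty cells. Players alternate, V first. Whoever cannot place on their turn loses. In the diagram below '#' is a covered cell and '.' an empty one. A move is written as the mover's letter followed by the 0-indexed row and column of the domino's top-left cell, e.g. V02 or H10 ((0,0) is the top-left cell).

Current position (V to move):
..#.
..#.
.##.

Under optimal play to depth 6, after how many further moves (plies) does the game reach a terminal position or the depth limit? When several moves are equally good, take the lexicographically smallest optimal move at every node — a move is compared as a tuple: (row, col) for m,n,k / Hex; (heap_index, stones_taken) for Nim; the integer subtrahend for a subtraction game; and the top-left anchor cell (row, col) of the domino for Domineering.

PV length from [..#./..#./.##.]: 1 ply

[..#./..#./.##.] V move#1: V00:+1/#.#./#.#./.##.*, V01:+1/.##./.##./.##., V03:-1/..##/..##/.##., V10:+1/..#./#.#./###., V13:-1/..#./..##/.###
[#.#./#.#./.##.] end (terminal -1, H#2); searched ..#./..#./.##. to 6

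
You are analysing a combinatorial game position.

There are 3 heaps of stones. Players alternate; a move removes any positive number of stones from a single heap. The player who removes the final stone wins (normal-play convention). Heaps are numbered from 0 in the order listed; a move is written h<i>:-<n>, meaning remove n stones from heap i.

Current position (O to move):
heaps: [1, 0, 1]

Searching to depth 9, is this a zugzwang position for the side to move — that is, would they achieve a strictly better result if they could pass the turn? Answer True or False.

ply 1, O at (1,0,1) | h0:-1=-1→(0,0,1)*; h2:-1=-1→(1,0,0)
ply 2, X at (0,0,1) | h2:-1=+1→(0,0,0)*
ply 3: (0,0,0) is terminal -1 (O); from (1,0,1) depth 9
pass branch (X moves first from the same position):
  | ply 1, X at (1,0,1) | h0:-1=-1→(0,0,1)*; h2:-1=-1→(1,0,0)
  | ply 2, O at (0,0,1) | h2:-1=+1→(0,0,0)*
  | ply 3: (0,0,0) is terminal -1 (X); from (1,0,1) depth 9
O moving scores -1; O passing scores +1

zugzwang((1,0,1), O) = True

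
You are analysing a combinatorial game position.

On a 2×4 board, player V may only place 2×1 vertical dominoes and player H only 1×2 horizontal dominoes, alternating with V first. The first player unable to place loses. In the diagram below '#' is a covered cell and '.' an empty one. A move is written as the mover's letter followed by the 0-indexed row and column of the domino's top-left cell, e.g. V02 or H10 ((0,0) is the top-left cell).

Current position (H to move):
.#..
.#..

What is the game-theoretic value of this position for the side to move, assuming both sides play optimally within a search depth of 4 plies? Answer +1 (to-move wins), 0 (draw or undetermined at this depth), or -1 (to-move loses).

value(.#../.#.., H) = +1

p1 H@[.#../.#..]: H02[.###/.#..]+1* H12[.#../.###]+1
p2 V@[.###/.#..]: V00[####/##..]-1*
p3 H@[####/##..]: H12[####/####]+1*
p4 V@[####/####] terminal -1; root [.#../.#..] d4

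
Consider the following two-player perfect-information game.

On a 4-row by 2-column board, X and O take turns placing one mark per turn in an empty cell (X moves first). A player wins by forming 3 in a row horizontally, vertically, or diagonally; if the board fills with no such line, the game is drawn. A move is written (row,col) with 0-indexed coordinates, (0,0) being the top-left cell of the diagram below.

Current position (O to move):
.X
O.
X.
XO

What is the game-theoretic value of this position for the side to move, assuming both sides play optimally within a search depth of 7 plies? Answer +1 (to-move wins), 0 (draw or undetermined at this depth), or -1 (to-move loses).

value(.X/O./X./XO, O) = 0

ply 1, O at .X/O./X./XO | (0,0)=+0→OX/O./X./XO*; (1,1)=+0→.X/OO/X./XO; (2,1)=+0→.X/O./XO/XO
ply 2, X at OX/O./X./XO | (1,1)=+0→OX/OX/X./XO*; (2,1)=+0→OX/O./XX/XO
ply 3, O at OX/OX/X./XO | (2,1)=+0→OX/OX/XO/XO*
ply 4: OX/OX/XO/XO is terminal +0 (X); from .X/O./X./XO depth 7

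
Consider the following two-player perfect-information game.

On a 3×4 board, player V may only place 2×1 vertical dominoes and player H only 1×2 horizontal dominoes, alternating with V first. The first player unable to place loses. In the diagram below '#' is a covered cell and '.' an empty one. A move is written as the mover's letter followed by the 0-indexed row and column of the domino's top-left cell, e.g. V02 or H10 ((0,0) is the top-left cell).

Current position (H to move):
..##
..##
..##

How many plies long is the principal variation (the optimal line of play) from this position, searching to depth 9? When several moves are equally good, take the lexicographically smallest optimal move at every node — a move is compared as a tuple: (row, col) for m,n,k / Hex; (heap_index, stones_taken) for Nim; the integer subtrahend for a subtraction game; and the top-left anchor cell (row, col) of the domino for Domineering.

ply 1, H at ..##/..##/..## | H00=-1→####/..##/..##; H10=+1→..##/####/..##*; H20=-1→..##/..##/####
ply 2: ..##/####/..## is terminal -1 (V); from ..##/..##/..## depth 9

PV length from [..##/..##/..##]: 1 ply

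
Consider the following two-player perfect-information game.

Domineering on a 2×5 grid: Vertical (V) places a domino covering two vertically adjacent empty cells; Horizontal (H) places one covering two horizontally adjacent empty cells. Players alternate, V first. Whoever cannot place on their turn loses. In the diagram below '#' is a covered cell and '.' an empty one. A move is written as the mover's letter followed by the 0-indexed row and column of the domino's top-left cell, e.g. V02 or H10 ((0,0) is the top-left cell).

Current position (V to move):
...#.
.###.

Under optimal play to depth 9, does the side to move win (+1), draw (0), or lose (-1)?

p1 V@[...#./.###.]: V00[#..#./####.]+1* V04[...##/.####]-1
p2 H@[#..#./####.]: H01[####./####.]-1*
p3 V@[####./####.]: V04[#####/#####]+1*
p4 H@[#####/#####] terminal -1; root [...#./.###.] d9

value(...#./.###., V) = +1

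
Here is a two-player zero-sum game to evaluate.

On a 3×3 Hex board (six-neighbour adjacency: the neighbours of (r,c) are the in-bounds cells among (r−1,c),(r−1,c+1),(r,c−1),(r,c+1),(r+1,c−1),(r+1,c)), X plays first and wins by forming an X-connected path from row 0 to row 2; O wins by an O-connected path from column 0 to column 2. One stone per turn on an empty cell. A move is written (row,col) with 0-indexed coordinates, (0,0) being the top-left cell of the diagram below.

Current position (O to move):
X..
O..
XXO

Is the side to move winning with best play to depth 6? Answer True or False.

ply 1, O at X../O../XXO | (0,1)=-1→XO./O../XXO; (0,2)=+1→X.O/O../XXO*; (1,1)=+1→X../OO./XXO; (1,2)=-1→X../O.O/XXO
ply 2, X at X.O/O../XXO | (0,1)=-1→XXO/O../XXO*; (1,1)=-1→X.O/OX./XXO; (1,2)=-1→X.O/O.X/XXO
ply 3, O at XXO/O../XXO | (1,1)=+1→XXO/OO./XXO*; (1,2)=-1→XXO/O.O/XXO
ply 4: XXO/OO./XXO is terminal -1 (X); from X../O../XXO depth 6

O winning at [X../O../XXO]: True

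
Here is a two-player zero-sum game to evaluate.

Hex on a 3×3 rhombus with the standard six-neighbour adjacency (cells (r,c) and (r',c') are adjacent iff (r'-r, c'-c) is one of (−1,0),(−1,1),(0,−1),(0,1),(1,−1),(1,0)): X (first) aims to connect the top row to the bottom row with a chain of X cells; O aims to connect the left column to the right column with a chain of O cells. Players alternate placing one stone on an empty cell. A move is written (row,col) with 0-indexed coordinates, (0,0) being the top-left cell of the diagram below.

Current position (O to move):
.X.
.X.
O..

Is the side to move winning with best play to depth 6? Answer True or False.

O winning at [.X./.X./O..]: True

ply 1, O at .X./.X./O.. | (0,0)=-1→OX./.X./O..; (0,2)=-1→.XO/.X./O..; (1,0)=-1→.X./OX./O..; (1,2)=-1→.X./.XO/O..; (2,1)=+1→.X./.X./OO.*; (2,2)=-1→.X./.X./O.O
ply 2, X at .X./.X./OO. | (0,0)=-1→XX./.X./OO.*; (0,2)=-1→.XX/.X./OO.; (1,0)=-1→.X./XX./OO.; (1,2)=-1→.X./.XX/OO.; (2,2)=-1→.X./.X./OOX
ply 3, O at XX./.X./OO. | (0,2)=+1→XXO/.X./OO.*; (1,0)=+1→XX./OX./OO.; (1,2)=+1→XX./.XO/OO.; (2,2)=+1→XX./.X./OOO
ply 4, X at XXO/.X./OO. | (1,0)=-1→XXO/XX./OO.*; (1,2)=-1→XXO/.XX/OO.; (2,2)=-1→XXO/.X./OOX
ply 5, O at XXO/XX./OO. | (1,2)=+1→XXO/XXO/OO.*; (2,2)=+1→XXO/XX./OOO
ply 6: XXO/XXO/OO. is terminal -1 (X); from .X./.X./O.. depth 6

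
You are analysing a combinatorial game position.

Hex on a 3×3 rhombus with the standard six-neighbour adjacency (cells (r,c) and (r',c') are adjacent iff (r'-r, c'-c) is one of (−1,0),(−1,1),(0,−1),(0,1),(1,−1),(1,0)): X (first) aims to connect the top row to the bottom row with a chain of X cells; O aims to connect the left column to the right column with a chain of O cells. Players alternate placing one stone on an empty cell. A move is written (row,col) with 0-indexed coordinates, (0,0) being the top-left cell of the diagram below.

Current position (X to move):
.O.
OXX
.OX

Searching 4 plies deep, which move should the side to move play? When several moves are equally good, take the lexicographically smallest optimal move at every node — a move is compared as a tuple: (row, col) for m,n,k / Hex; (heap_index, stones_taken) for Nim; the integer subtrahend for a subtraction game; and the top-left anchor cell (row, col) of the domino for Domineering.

ply 1, X at .O./OXX/.OX | (0,0)=-1→XO./OXX/.OX; (0,2)=+1→.OX/OXX/.OX*; (2,0)=-1→.O./OXX/XOX
ply 2: .OX/OXX/.OX is terminal -1 (O); from .O./OXX/.OX depth 4

X's best at [.O./OXX/.OX]: (0,2)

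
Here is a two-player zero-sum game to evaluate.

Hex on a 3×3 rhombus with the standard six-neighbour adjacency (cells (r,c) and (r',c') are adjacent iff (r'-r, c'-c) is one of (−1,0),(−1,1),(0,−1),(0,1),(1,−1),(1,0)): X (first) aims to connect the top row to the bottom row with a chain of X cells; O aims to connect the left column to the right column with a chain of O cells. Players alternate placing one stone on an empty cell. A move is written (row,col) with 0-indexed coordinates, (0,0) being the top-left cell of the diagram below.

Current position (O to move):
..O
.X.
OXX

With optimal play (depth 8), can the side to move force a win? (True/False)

O winning at [..O/.X./OXX]: True

[..O/.X./OXX] O move#1: (0,0):-1/O.O/.X./OXX, (0,1):+1/.OO/.X./OXX*, (1,0):-1/..O/OX./OXX, (1,2):-1/..O/.XO/OXX
[.OO/.X./OXX] X move#2: (0,0):-1/XOO/.X./OXX*, (1,0):-1/.OO/XX./OXX, (1,2):-1/.OO/.XX/OXX
[XOO/.X./OXX] O move#3: (1,0):+1/XOO/OX./OXX*, (1,2):-1/XOO/.XO/OXX
[XOO/OX./OXX] end (terminal -1, X#4); searched ..O/.X./OXX to 8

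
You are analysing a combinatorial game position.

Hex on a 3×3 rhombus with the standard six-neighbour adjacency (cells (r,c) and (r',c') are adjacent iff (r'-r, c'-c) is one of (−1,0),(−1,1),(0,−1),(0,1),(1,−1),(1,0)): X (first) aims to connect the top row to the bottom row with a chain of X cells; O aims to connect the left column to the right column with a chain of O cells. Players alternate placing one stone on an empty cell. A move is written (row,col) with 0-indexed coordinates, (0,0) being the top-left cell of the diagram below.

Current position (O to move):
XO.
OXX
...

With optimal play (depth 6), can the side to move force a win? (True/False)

O winning at [XO./OXX/...]: True

[XO./OXX/...] O move#1: (0,2):+1/XOO/OXX/...*, (2,0):-1/XO./OXX/O.., (2,1):-1/XO./OXX/.O., (2,2):-1/XO./OXX/..O
[XOO/OXX/...] end (terminal -1, X#2); searched XO./OXX/... to 6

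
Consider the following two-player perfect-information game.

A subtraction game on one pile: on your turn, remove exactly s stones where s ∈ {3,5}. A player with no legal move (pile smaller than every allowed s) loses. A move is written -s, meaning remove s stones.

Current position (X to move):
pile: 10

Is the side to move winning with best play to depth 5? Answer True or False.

X winning at [10]: False

ply 1, X at 10 | -3=-1→7*; -5=-1→5
ply 2, O at 7 | -3=-1→4; -5=+1→2*
ply 3: 2 is terminal -1 (X); from 10 depth 5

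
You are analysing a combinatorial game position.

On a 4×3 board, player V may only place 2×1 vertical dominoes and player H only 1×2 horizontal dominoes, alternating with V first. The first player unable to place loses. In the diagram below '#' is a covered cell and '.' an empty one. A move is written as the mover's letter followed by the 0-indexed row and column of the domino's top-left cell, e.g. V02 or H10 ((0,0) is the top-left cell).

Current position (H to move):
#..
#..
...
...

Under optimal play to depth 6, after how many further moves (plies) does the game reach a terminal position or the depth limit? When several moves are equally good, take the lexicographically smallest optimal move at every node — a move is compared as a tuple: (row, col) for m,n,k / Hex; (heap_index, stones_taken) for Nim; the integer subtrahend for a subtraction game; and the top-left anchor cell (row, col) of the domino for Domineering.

PV length from [#../#../.../...]: 4 plies

ply 1, H at #../#../.../... | H01=-1→###/#../.../...*; H11=-1→#../###/.../...; H20=-1→#../#../##./...; H21=-1→#../#../.##/...; H30=-1→#../#../.../##.; H31=-1→#../#../.../.##
ply 2, V at ###/#../.../... | V11=+1→###/##./.#./...*; V12=-1→###/#.#/..#/...; V20=-1→###/#../#../#..; V21=+1→###/#../.#./.#.; V22=-1→###/#../..#/..#
ply 3, H at ###/##./.#./... | H30=-1→###/##./.#./##.*; H31=-1→###/##./.#./.##
ply 4, V at ###/##./.#./##. | V12=+1→###/###/.##/##.*; V22=+1→###/##./.##/###
ply 5: ###/###/.##/##. is terminal -1 (H); from #../#../.../... depth 6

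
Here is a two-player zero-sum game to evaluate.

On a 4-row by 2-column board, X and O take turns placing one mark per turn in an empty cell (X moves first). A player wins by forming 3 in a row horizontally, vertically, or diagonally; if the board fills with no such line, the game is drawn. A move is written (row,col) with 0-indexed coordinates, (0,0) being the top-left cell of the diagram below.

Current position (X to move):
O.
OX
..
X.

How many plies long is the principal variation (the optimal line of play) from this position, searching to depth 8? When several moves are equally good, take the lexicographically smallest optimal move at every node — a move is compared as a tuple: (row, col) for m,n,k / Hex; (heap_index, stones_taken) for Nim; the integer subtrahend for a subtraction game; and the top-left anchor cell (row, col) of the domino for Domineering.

PV length from [O./OX/../X.]: 4 plies

[O./OX/../X.] X move#1: (0,1):-1/OX/OX/../X., (2,0):+0/O./OX/X./X.*, (2,1):-1/O./OX/.X/X., (3,1):-1/O./OX/../XX
[O./OX/X./X.] O move#2: (0,1):+0/OO/OX/X./X.*, (2,1):+0/O./OX/XO/X., (3,1):+0/O./OX/X./XO
[OO/OX/X./X.] X move#3: (2,1):+0/OO/OX/XX/X.*, (3,1):+0/OO/OX/X./XX
[OO/OX/XX/X.] O move#4: (3,1):+0/OO/OX/XX/XO*
[OO/OX/XX/XO] end (terminal +0, X#5); searched O./OX/../X. to 8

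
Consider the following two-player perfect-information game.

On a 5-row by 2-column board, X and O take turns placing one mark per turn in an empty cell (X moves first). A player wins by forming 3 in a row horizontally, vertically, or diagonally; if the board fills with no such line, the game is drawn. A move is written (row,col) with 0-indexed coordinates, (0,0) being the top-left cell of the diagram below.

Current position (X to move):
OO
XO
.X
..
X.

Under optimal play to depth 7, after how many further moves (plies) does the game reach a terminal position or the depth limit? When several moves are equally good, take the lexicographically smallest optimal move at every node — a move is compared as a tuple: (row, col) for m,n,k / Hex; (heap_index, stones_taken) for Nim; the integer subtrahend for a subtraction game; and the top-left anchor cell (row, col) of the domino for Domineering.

PV length from [OO/XO/.X/../X.]: 4 plies

p1 X@[OO/XO/.X/../X.]: (2,0)[OO/XO/XX/../X.]+0* (3,0)[OO/XO/.X/X./X.]+0 (3,1)[OO/XO/.X/.X/X.]+0 (4,1)[OO/XO/.X/../XX]+0
p2 O@[OO/XO/XX/../X.]: (3,0)[OO/XO/XX/O./X.]+0* (3,1)[OO/XO/XX/.O/X.]-1 (4,1)[OO/XO/XX/../XO]-1
p3 X@[OO/XO/XX/O./X.]: (3,1)[OO/XO/XX/OX/X.]+0* (4,1)[OO/XO/XX/O./XX]+0
p4 O@[OO/XO/XX/OX/X.]: (4,1)[OO/XO/XX/OX/XO]+0*
p5 X@[OO/XO/XX/OX/XO] terminal +0; root [OO/XO/.X/../X.] d7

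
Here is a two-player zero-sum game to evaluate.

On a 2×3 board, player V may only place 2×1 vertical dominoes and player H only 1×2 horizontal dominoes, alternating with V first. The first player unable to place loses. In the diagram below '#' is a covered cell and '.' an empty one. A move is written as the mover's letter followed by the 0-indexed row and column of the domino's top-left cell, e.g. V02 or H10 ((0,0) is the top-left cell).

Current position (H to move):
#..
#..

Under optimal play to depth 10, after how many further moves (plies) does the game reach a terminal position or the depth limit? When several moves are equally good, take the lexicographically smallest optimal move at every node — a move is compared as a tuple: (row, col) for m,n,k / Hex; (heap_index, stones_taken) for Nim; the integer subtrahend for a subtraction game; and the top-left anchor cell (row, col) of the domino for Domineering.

PV length from [#../#..]: 1 ply

[#../#..] H move#1: H01:+1/###/#..*, H11:+1/#../###
[###/#..] end (terminal -1, V#2); searched #../#.. to 10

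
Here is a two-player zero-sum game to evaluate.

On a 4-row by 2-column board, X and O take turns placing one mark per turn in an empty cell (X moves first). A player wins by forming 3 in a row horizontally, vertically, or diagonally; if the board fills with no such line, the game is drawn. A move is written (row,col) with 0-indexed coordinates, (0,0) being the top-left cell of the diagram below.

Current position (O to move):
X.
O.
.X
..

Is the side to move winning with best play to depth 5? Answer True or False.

[X./O./.X/..] O move#1: (0,1):+0/XO/O./.X/..*, (1,1):+0/X./OO/.X/.., (2,0):+0/X./O./OX/.., (3,0):+0/X./O./.X/O., (3,1):+0/X./O./.X/.O
[XO/O./.X/..] X move#2: (1,1):+0/XO/OX/.X/..*, (2,0):+0/XO/O./XX/.., (3,0):+0/XO/O./.X/X., (3,1):+0/XO/O./.X/.X
[XO/OX/.X/..] O move#3: (2,0):-1/XO/OX/OX/.., (3,0):-1/XO/OX/.X/O., (3,1):+0/XO/OX/.X/.O*
[XO/OX/.X/.O] X move#4: (2,0):+0/XO/OX/XX/.O*, (3,0):+0/XO/OX/.X/XO
[XO/OX/XX/.O] O move#5: (3,0):+0/XO/OX/XX/OO*
[XO/OX/XX/OO] end (terminal +0, X#6); searched X./O./.X/.. to 5

O winning at [X./O./.X/..]: False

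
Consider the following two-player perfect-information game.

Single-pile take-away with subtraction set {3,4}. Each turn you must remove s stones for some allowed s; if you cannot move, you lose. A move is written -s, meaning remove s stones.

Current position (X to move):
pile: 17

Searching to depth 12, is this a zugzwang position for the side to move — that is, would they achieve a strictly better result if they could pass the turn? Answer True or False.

ply 1, X at 17 | -3=+1→14*; -4=-1→13
ply 2, O at 14 | -3=-1→11*; -4=-1→10
ply 3, X at 11 | -3=+1→8*; -4=+1→7
ply 4, O at 8 | -3=-1→5*; -4=-1→4
ply 5, X at 5 | -3=+1→2*; -4=+1→1
ply 6: 2 is terminal -1 (O); from 17 depth 12
if X skipped the turn, O would face:
~ ply 1, O at 17 | -3=+1→14*; -4=-1→13
~ ply 2, X at 14 | -3=-1→11*; -4=-1→10
~ ply 3, O at 11 | -3=+1→8*; -4=+1→7
~ ply 4, X at 8 | -3=-1→5*; -4=-1→4
~ ply 5, O at 5 | -3=+1→2*; -4=+1→1
~ ply 6: 2 is terminal -1 (X); from 17 depth 12
compare (X): move=+1 vs pass=-1

zugzwang(17, X) = False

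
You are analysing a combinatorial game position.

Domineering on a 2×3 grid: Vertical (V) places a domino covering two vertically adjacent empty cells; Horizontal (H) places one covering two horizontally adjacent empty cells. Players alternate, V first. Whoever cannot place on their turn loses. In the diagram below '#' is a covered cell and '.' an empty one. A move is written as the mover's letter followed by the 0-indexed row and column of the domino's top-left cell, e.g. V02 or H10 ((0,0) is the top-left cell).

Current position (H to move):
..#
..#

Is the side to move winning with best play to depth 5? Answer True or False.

p1 H@[..#/..#]: H00[###/..#]+1* H10[..#/###]+1
p2 V@[###/..#] terminal -1; root [..#/..#] d5

H winning at [..#/..#]: True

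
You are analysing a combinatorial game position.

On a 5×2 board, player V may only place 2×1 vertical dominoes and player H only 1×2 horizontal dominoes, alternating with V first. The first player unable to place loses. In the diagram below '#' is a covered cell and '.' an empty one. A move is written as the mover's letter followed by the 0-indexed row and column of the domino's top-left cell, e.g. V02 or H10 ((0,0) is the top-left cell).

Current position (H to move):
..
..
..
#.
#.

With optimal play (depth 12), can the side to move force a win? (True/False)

[../../../#./#.] H move#1: H00:-1/##/../../#./#., H10:+1/../##/../#./#.*, H20:-1/../../##/#./#.
[../##/../#./#.] V move#2: V21:-1/../##/.#/##/#.*, V31:-1/../##/../##/##
[../##/.#/##/#.] H move#3: H00:+1/##/##/.#/##/#.*
[##/##/.#/##/#.] end (terminal -1, V#4); searched ../../../#./#. to 12

H winning at [../../../#./#.]: True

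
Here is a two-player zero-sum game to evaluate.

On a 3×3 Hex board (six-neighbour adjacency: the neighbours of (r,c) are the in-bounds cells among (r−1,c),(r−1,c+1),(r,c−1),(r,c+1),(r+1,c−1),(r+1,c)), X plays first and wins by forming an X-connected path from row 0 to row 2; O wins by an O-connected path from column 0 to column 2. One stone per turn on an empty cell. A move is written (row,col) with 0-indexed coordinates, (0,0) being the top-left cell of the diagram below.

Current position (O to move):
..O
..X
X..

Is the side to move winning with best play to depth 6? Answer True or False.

O winning at [..O/..X/X..]: True

ply 1, O at ..O/..X/X.. | (0,0)=-1→O.O/..X/X..; (0,1)=+1→.OO/..X/X..*; (1,0)=+1→..O/O.X/X..; (1,1)=-1→..O/.OX/X..; (2,1)=-1→..O/..X/XO.; (2,2)=-1→..O/..X/X.O
ply 2, X at .OO/..X/X.. | (0,0)=-1→XOO/..X/X..*; (1,0)=-1→.OO/X.X/X..; (1,1)=-1→.OO/.XX/X..; (2,1)=-1→.OO/..X/XX.; (2,2)=-1→.OO/..X/X.X
ply 3, O at XOO/..X/X.. | (1,0)=+1→XOO/O.X/X..*; (1,1)=-1→XOO/.OX/X..; (2,1)=-1→XOO/..X/XO.; (2,2)=-1→XOO/..X/X.O
ply 4: XOO/O.X/X.. is terminal -1 (X); from ..O/..X/X.. depth 6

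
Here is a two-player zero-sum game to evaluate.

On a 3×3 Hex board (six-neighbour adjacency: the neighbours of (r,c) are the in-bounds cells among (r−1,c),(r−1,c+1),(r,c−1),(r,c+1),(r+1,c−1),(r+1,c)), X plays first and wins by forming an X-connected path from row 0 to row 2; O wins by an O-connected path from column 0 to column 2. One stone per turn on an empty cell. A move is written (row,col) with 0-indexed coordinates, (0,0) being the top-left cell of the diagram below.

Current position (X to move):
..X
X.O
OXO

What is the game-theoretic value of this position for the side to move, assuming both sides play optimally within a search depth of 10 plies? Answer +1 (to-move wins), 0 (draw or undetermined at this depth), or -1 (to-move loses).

p1 X@[..X/X.O/OXO]: (0,0)[X.X/X.O/OXO]-1 (0,1)[.XX/X.O/OXO]-1 (1,1)[..X/XXO/OXO]+1*
p2 O@[..X/XXO/OXO] terminal -1; root [..X/X.O/OXO] d10

value(..X/X.O/OXO, X) = +1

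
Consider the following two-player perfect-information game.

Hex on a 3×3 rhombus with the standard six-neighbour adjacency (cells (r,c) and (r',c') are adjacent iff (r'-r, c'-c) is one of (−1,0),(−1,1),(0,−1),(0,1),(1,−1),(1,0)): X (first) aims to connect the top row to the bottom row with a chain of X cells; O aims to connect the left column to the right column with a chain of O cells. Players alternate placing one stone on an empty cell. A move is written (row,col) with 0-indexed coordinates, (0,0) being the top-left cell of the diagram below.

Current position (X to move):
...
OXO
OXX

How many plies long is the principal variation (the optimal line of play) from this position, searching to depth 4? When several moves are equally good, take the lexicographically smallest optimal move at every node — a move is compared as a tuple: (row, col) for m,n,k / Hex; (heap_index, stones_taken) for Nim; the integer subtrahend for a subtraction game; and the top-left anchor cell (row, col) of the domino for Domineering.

PV length from [.../OXO/OXX]: 3 plies

p1 X@[.../OXO/OXX]: (0,0)[X../OXO/OXX]+1* (0,1)[.X./OXO/OXX]+1 (0,2)[..X/OXO/OXX]+1
p2 O@[X../OXO/OXX]: (0,1)[XO./OXO/OXX]-1* (0,2)[X.O/OXO/OXX]-1
p3 X@[XO./OXO/OXX]: (0,2)[XOX/OXO/OXX]+1*
p4 O@[XOX/OXO/OXX] terminal -1; root [.../OXO/OXX] d4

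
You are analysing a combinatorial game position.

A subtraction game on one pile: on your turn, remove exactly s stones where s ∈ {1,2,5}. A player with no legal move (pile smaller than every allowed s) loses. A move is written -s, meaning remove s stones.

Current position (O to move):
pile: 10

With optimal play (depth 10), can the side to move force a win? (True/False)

O winning at [10]: True

ply 1, O at 10 | -1=+1→9*; -2=-1→8; -5=-1→5
ply 2, X at 9 | -1=-1→8*; -2=-1→7; -5=-1→4
ply 3, O at 8 | -1=-1→7; -2=+1→6*; -5=+1→3
ply 4, X at 6 | -1=-1→5*; -2=-1→4; -5=-1→1
ply 5, O at 5 | -1=-1→4; -2=+1→3*; -5=+1→0
ply 6, X at 3 | -1=-1→2*; -2=-1→1
ply 7, O at 2 | -1=-1→1; -2=+1→0*
ply 8: 0 is terminal -1 (X); from 10 depth 10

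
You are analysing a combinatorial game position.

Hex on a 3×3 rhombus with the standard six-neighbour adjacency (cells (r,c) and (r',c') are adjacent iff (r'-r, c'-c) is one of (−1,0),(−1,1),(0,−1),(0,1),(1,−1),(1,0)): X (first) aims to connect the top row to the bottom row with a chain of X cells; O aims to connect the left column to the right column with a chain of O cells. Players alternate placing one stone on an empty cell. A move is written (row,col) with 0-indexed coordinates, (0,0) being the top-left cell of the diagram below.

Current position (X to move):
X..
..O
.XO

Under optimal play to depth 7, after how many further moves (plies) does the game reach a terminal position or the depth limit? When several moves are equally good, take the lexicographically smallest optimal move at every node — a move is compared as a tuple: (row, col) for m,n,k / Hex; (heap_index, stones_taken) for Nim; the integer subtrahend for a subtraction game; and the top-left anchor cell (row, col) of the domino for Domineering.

PV length from [X../..O/.XO]: 5 plies

p1 X@[X../..O/.XO]: (0,1)[XX./..O/.XO]-1 (0,2)[X.X/..O/.XO]-1 (1,0)[X../X.O/.XO]+1* (1,1)[X../.XO/.XO]+1 (2,0)[X../..O/XXO]+1
p2 O@[X../X.O/.XO]: (0,1)[XO./X.O/.XO]-1* (0,2)[X.O/X.O/.XO]-1 (1,1)[X../XOO/.XO]-1 (2,0)[X../X.O/OXO]-1
p3 X@[XO./X.O/.XO]: (0,2)[XOX/X.O/.XO]+1* (1,1)[XO./XXO/.XO]+1 (2,0)[XO./X.O/XXO]+1
p4 O@[XOX/X.O/.XO]: (1,1)[XOX/XOO/.XO]-1* (2,0)[XOX/X.O/OXO]-1
p5 X@[XOX/XOO/.XO]: (2,0)[XOX/XOO/XXO]+1*
p6 O@[XOX/XOO/XXO] terminal -1; root [X../..O/.XO] d7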